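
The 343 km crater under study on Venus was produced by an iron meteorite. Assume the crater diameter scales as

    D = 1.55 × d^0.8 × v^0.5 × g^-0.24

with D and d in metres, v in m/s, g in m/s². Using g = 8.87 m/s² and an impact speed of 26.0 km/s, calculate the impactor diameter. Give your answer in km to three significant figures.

Rearranging for d: d = [D / (1.55 · 26000^0.5 · 8.87^-0.24)]^(1/0.8).
D = 343000 m.
26000^0.5 = 161.2
8.87^-0.24 = 0.5922
Denominator = 1.55 × 161.2 × 0.5922 = 148.0
D / 148.0 = 343000 / 148.0 = 2318
d = 2318^(1/0.8) = 2318^1.25 = 16084 m

d ≈ 16.1 km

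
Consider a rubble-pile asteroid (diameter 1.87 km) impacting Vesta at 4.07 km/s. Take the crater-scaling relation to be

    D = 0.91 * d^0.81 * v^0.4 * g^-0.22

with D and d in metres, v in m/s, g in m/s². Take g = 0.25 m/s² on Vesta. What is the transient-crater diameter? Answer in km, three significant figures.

D ≈ 15.3 km

In SI units: d = 1870 m, v = 4070 m/s.
d^0.81 = 1870^0.81 = 446.9
v^0.4 = 4070^0.4 = 27.79
g^-0.22 = 0.25^-0.22 = 1.357
D = 0.91 × 446.9 × 27.79 × 1.357 = 15336 m
   = 15.34 km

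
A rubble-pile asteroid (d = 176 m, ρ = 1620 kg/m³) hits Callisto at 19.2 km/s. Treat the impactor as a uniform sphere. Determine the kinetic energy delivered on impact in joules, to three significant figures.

v = 19200 m/s.
Mass m = (π/6) ρ d³ = (π/6) × 1620 × (176)³ = 4.624 × 10^9 kg
E = ½ m v² = 0.5 × 4.624 × 10^9 × (19200)² = 8.523 × 10^17 J

E ≈ 8.52 × 10^17 J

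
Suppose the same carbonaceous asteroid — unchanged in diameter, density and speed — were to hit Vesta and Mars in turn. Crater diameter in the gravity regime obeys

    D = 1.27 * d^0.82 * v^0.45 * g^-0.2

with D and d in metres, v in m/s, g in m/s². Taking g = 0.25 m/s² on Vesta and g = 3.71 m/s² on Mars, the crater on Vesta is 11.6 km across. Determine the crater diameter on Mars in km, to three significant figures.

D ≈ 6.76 km

All impactor-dependent factors cancel in the ratio, leaving D_Mars/D_Vesta = (g_Mars/g_Vesta)^-0.2.
(3.71/0.25)^-0.2 = 14.84^-0.2 = 0.5831
D_Mars = 0.5831 × 11.6 km = 6.76 km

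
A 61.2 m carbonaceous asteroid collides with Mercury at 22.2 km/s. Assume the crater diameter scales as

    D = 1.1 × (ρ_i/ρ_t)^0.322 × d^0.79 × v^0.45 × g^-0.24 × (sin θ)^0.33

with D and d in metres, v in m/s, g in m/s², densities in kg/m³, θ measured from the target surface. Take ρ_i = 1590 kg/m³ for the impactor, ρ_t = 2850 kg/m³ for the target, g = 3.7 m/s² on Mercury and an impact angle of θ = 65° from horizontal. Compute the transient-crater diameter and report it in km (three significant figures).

D ≈ 1.50 km

In SI units: v = 22200 m/s.
(ρ_i/ρ_t)^0.322 = (1590/2850)^0.322 = 0.8287
d^0.79 = 61.2^0.79 = 25.79
v^0.45 = 22200^0.45 = 90.34
g^-0.24 = 3.7^-0.24 = 0.7305
(sin 65°)^0.33 = 0.9063^0.33 = 0.9681
D = 1.1 × 0.8287 × 25.79 × 90.34 × 0.7305 × 0.9681 = 1502 m
   = 1.502 km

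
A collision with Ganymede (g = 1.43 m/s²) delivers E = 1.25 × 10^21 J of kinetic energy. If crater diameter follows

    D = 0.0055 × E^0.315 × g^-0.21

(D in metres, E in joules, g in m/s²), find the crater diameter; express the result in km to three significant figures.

D ≈ 22.6 km

E^0.315 = (1.25 × 10^21)^0.315 = 4.421 × 10^6
g^-0.21 = 1.43^-0.21 = 0.9276
D = 0.0055 × 4.421 × 10^6 × 0.9276 = 22555 m
   = 22.56 km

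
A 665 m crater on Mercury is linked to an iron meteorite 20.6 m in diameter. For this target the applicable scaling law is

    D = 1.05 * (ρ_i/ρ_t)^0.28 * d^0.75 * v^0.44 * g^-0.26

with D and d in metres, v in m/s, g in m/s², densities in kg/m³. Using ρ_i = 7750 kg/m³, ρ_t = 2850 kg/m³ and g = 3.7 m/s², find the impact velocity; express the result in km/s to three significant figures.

v ≈ 15.4 km/s

Rearranging for v: v = [D / (1.05 · (7750/2850)^0.28 · 20.6^0.75 · 3.7^-0.26)]^(1/0.44).
(7750/2850)^0.28 = 1.323
20.6^0.75 = 9.669
3.7^-0.26 = 0.7117
Denominator = 1.05 × 1.323 × 9.669 × 0.7117 = 9.559
D / 9.559 = 665 / 9.559 = 69.57
v = 69.57^(1/0.44) = 69.57^2.2727 = 15391 m/s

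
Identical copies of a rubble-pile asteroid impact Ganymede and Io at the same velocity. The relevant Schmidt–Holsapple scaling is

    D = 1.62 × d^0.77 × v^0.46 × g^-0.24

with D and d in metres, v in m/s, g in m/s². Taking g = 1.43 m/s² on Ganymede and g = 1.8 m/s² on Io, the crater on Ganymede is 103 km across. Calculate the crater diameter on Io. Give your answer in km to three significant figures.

D ≈ 97.5 km

All impactor-dependent factors cancel in the ratio, leaving D_Io/D_Ganymede = (g_Io/g_Ganymede)^-0.24.
(1.8/1.43)^-0.24 = 1.259^-0.24 = 0.9462
D_Io = 0.9462 × 103 km = 97.5 km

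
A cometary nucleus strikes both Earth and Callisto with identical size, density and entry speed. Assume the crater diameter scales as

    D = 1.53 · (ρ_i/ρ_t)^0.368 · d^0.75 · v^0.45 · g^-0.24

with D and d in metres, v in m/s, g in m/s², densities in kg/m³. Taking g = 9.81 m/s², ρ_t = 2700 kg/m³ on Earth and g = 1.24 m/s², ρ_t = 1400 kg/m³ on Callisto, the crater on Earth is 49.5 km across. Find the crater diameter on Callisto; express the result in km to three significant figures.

D ≈ 104 km

The impactor-only factors (d, v, ρ_i) cancel in the ratio, leaving D_Callisto/D_Earth = (g_Callisto/g_Earth)^-0.24 · (ρ_t,Earth/ρ_t,Callisto)^0.368.
(1.24/9.81)^-0.24 = 0.1264^-0.24 = 1.643
(2700/1400)^0.368 = 1.929^0.368 = 1.274
Ratio = 1.643 × 1.274 = 2.093
D_Callisto = 2.093 × 49.5 km = 104 km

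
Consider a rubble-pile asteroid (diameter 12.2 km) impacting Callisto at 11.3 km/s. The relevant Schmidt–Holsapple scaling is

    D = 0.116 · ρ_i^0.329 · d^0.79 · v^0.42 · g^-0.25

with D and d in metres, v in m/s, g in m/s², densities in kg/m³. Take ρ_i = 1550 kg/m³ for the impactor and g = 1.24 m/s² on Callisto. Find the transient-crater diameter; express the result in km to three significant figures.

In SI units: d = 12200 m, v = 11300 m/s.
ρ_i^0.329 = 1550^0.329 = 11.21
d^0.79 = 12200^0.79 = 1691
v^0.42 = 11300^0.42 = 50.38
g^-0.25 = 1.24^-0.25 = 0.9476
D = 0.116 × 11.21 × 1691 × 50.38 × 0.9476 = 1.050 × 10^5 m
   = 105.0 km

D ≈ 105 km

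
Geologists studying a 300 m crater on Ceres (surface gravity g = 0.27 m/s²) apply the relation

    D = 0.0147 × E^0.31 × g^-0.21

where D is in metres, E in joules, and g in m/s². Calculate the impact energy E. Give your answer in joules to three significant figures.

E ≈ 3.29 × 10^13 J

Rearranging: E = [D / (0.0147 · g^-0.21)]^(1/0.31).
g^-0.21 = 0.27^-0.21 = 1.316
D / (0.0147 × 1.316) = 300 / (0.01935) = 1.550 × 10^4
E = (1.550 × 10^4)^3.2258 = 3.290 × 10^13 J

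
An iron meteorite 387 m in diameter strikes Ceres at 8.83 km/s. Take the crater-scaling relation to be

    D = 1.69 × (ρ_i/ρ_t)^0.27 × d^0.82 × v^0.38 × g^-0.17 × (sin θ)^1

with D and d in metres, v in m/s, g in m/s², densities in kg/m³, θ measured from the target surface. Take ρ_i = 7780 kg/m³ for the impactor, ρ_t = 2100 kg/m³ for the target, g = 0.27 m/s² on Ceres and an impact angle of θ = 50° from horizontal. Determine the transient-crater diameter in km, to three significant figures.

D ≈ 9.63 km

In SI units: v = 8830 m/s.
(ρ_i/ρ_t)^0.27 = (7780/2100)^0.27 = 1.424
d^0.82 = 387^0.82 = 132.4
v^0.38 = 8830^0.38 = 31.58
g^-0.17 = 0.27^-0.17 = 1.249
(sin 50°)^1 = 0.7660^1 = 0.7660
D = 1.69 × 1.424 × 132.4 × 31.58 × 1.249 × 0.7660 = 9627 m
   = 9.627 km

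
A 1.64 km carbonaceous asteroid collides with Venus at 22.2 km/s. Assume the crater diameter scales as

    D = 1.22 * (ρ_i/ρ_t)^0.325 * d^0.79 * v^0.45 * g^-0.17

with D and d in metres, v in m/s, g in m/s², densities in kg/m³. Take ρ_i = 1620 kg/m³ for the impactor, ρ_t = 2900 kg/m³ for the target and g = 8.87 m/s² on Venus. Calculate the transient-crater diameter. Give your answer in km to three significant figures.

D ≈ 21.8 km

In SI units: d = 1640 m, v = 22200 m/s.
(ρ_i/ρ_t)^0.325 = (1620/2900)^0.325 = 0.8276
d^0.79 = 1640^0.79 = 346.5
v^0.45 = 22200^0.45 = 90.34
g^-0.17 = 8.87^-0.17 = 0.6900
D = 1.22 × 0.8276 × 346.5 × 90.34 × 0.6900 = 21808 m
   = 21.81 km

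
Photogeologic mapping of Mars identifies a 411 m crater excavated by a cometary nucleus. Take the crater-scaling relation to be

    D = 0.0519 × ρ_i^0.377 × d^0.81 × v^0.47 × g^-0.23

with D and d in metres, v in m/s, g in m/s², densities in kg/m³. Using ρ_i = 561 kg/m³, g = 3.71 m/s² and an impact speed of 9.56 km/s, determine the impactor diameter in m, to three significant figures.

Rearranging for d: d = [D / (0.0519 · 561^0.377 · 9560^0.47 · 3.71^-0.23)]^(1/0.81).
561^0.377 = 10.87
9560^0.47 = 74.27
3.71^-0.23 = 0.7397
Denominator = 0.0519 × 10.87 × 74.27 × 0.7397 = 30.99
D / 30.99 = 411 / 30.99 = 13.26
d = 13.26^(1/0.81) = 13.26^1.2346 = 24.32 m

d ≈ 24.3 m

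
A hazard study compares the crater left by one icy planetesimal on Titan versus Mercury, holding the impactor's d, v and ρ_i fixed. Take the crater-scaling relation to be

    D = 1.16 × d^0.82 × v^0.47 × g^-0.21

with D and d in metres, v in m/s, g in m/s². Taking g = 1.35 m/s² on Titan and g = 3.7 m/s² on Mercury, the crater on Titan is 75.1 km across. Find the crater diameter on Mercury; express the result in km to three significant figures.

All impactor-dependent factors cancel in the ratio, leaving D_Mercury/D_Titan = (g_Mercury/g_Titan)^-0.21.
(3.7/1.35)^-0.21 = 2.741^-0.21 = 0.8092
D_Mercury = 0.8092 × 75.1 km = 60.8 km

D ≈ 60.8 km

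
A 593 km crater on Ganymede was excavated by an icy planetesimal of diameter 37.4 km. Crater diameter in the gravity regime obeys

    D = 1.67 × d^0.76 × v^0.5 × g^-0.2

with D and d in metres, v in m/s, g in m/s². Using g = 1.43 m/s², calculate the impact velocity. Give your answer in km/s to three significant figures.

Rearranging for v: v = [D / (1.67 · 37400^0.76 · 1.43^-0.2)]^(1/0.5).
D = 593000 m.
37400^0.76 = 2988
1.43^-0.2 = 0.9310
Denominator = 1.67 × 2988 × 0.9310 = 4646
D / 4646 = 593000 / 4646 = 127.6
v = 127.6^(1/0.5) = 127.6^2 = 16282 m/s

v ≈ 16.3 km/s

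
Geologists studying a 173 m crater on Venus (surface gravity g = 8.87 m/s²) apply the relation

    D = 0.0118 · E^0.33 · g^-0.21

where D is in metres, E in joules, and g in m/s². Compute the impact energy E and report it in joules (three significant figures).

Rearranging: E = [D / (0.0118 · g^-0.21)]^(1/0.33).
g^-0.21 = 8.87^-0.21 = 0.6323
D / (0.0118 × 0.6323) = 173 / (7.461 × 10^-3) = 2.319 × 10^4
E = (2.319 × 10^4)^3.0303 = 1.691 × 10^13 J

E ≈ 1.69 × 10^13 J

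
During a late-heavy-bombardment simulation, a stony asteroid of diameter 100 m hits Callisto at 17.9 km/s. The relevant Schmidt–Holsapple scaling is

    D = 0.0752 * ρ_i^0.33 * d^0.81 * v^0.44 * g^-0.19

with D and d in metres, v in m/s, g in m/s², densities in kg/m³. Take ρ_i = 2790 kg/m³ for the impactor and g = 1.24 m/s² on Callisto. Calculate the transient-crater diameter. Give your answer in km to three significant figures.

In SI units: v = 17900 m/s.
ρ_i^0.33 = 2790^0.33 = 13.71
d^0.81 = 100^0.81 = 41.69
v^0.44 = 17900^0.44 = 74.35
g^-0.19 = 1.24^-0.19 = 0.9600
D = 0.0752 × 13.71 × 41.69 × 74.35 × 0.9600 = 3068 m
   = 3.068 km

D ≈ 3.07 km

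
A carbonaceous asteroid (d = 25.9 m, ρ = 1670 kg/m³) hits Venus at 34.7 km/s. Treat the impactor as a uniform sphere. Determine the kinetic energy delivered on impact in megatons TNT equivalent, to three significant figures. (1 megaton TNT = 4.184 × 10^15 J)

v = 34700 m/s.
Mass m = (π/6) ρ d³ = (π/6) × 1670 × (25.9)³ = 1.519 × 10^7 kg
E = ½ m v² = 0.5 × 1.519 × 10^7 × (34700)² = 9.145 × 10^15 J
   = 9.145 × 10^15 / 4.184×10^15 = 2.186 Mt

E ≈ 2.19 Mt TNT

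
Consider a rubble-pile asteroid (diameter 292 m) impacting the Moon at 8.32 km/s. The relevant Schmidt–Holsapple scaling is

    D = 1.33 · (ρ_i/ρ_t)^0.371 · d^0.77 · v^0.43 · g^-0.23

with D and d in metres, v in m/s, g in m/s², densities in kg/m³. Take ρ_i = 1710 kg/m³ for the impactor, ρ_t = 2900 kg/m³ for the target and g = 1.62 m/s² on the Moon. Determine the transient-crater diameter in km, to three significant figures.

D ≈ 3.75 km

In SI units: v = 8320 m/s.
(ρ_i/ρ_t)^0.371 = (1710/2900)^0.371 = 0.8220
d^0.77 = 292^0.77 = 79.13
v^0.43 = 8320^0.43 = 48.49
g^-0.23 = 1.62^-0.23 = 0.8950
D = 1.33 × 0.8220 × 79.13 × 48.49 × 0.8950 = 3754 m
   = 3.754 km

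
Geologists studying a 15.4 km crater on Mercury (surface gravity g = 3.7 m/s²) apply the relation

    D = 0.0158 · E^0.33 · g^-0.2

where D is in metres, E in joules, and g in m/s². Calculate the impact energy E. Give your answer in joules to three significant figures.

Rearranging: E = [D / (0.0158 · g^-0.2)]^(1/0.33).
D = 15400 m.
g^-0.2 = 3.7^-0.2 = 0.7698
D / (0.0158 × 0.7698) = 15400 / (0.01216) = 1.266 × 10^6
E = (1.266 × 10^6)^3.0303 = 3.106 × 10^18 J

E ≈ 3.11 × 10^18 J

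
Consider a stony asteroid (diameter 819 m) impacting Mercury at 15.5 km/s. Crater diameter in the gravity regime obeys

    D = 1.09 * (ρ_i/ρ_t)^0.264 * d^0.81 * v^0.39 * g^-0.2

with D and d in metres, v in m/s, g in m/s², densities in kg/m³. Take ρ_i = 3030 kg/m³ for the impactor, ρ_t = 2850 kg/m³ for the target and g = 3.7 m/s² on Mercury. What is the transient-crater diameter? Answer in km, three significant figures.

D ≈ 8.41 km

In SI units: v = 15500 m/s.
(ρ_i/ρ_t)^0.264 = (3030/2850)^0.264 = 1.016
d^0.81 = 819^0.81 = 229.0
v^0.39 = 15500^0.39 = 43.08
g^-0.2 = 3.7^-0.2 = 0.7698
D = 1.09 × 1.016 × 229.0 × 43.08 × 0.7698 = 8410 m
   = 8.410 km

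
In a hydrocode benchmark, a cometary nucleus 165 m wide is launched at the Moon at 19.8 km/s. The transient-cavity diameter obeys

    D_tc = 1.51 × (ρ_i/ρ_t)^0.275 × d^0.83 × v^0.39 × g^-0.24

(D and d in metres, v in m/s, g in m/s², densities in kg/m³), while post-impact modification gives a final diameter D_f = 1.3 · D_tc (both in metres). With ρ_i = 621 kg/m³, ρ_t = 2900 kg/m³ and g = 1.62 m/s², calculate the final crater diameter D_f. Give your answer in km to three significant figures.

v = 19800 m/s.
(ρ_i/ρ_t)^0.275 = (621/2900)^0.275 = 0.6545
d^0.83 = 165^0.83 = 69.26
v^0.39 = 19800^0.39 = 47.39
g^-0.24 = 1.62^-0.24 = 0.8907
D_tc = 1.51 × 0.6545 × 69.26 × 47.39 × 0.8907 = 2889 m
D_f = 1.3 × 2889 = 3756 m
     = 3.756 km

D_f ≈ 3.76 km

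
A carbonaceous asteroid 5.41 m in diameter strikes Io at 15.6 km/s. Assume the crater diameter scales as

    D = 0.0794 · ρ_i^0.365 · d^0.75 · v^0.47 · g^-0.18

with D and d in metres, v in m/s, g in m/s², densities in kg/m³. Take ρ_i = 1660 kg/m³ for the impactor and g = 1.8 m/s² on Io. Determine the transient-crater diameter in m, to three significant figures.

D ≈ 355 m

In SI units: v = 15600 m/s.
ρ_i^0.365 = 1660^0.365 = 14.97
d^0.75 = 5.41^0.75 = 3.547
v^0.47 = 15600^0.47 = 93.49
g^-0.18 = 1.8^-0.18 = 0.8996
D = 0.0794 × 14.97 × 3.547 × 93.49 × 0.8996 = 354.6 m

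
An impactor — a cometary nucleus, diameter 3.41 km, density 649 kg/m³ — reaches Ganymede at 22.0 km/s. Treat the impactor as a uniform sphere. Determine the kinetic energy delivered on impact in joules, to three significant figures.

d = 3410 m; v = 22000 m/s.
Mass m = (π/6) ρ d³ = (π/6) × 649 × (3410)³ = 1.347 × 10^13 kg
E = ½ m v² = 0.5 × 1.347 × 10^13 × (22000)² = 3.260 × 10^21 J

E ≈ 3.26 × 10^21 J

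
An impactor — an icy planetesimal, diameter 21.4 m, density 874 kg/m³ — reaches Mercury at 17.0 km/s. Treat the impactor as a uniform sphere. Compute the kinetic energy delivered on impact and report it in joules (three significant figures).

v = 17000 m/s.
Mass m = (π/6) ρ d³ = (π/6) × 874 × (21.4)³ = 4.485 × 10^6 kg
E = ½ m v² = 0.5 × 4.485 × 10^6 × (17000)² = 6.481 × 10^14 J

E ≈ 6.48 × 10^14 J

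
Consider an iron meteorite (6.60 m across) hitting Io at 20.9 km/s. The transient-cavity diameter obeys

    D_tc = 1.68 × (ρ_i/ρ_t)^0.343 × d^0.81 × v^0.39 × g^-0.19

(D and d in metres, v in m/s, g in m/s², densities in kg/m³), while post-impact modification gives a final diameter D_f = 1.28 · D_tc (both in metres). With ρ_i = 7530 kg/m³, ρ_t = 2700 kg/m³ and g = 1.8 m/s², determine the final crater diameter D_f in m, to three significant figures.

D_f ≈ 610 m

v = 20900 m/s.
(ρ_i/ρ_t)^0.343 = (7530/2700)^0.343 = 1.422
d^0.81 = 6.6^0.81 = 4.611
v^0.39 = 20900^0.39 = 48.40
g^-0.19 = 1.8^-0.19 = 0.8943
D_tc = 1.68 × 1.422 × 4.611 × 48.40 × 0.8943 = 476.8 m
D_f = 1.28 × 476.8 = 610.3 m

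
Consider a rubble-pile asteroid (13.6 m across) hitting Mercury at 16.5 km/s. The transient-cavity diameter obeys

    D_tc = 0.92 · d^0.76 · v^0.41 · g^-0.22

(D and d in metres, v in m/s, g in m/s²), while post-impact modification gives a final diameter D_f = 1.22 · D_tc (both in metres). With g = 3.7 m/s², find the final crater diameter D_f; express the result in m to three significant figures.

v = 16500 m/s.
d^0.76 = 13.6^0.76 = 7.269
v^0.41 = 16500^0.41 = 53.60
g^-0.22 = 3.7^-0.22 = 0.7499
D_tc = 0.92 × 7.269 × 53.60 × 0.7499 = 268.8 m
D_f = 1.22 × 268.8 = 327.9 m

D_f ≈ 328 m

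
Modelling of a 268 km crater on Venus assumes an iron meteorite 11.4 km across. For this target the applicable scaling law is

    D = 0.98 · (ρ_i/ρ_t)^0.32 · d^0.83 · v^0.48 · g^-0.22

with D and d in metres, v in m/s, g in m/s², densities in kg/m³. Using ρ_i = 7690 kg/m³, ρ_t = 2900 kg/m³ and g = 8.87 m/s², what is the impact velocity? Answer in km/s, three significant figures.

Rearranging for v: v = [D / (0.98 · (7690/2900)^0.32 · 11400^0.83 · 8.87^-0.22)]^(1/0.48).
D = 268000 m.
(7690/2900)^0.32 = 1.366
11400^0.83 = 2329
8.87^-0.22 = 0.6187
Denominator = 0.98 × 1.366 × 2329 × 0.6187 = 1929
D / 1929 = 268000 / 1929 = 138.9
v = 138.9^(1/0.48) = 138.9^2.0833 = 29100 m/s

v ≈ 29.1 km/s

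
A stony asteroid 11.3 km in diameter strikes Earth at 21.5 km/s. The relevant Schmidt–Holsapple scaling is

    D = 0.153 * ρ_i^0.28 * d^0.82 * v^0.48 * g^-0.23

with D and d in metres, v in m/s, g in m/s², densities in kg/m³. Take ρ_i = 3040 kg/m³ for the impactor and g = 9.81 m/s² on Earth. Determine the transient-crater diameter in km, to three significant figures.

D ≈ 216 km

In SI units: d = 11300 m, v = 21500 m/s.
ρ_i^0.28 = 3040^0.28 = 9.445
d^0.82 = 11300^0.82 = 2106
v^0.48 = 21500^0.48 = 120.1
g^-0.23 = 9.81^-0.23 = 0.5914
D = 0.153 × 9.445 × 2106 × 120.1 × 0.5914 = 2.162 × 10^5 m
   = 216.2 km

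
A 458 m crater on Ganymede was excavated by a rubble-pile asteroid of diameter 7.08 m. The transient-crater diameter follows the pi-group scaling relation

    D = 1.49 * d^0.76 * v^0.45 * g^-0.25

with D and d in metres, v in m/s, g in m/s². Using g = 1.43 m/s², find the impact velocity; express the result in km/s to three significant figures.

Rearranging for v: v = [D / (1.49 · 7.08^0.76 · 1.43^-0.25)]^(1/0.45).
7.08^0.76 = 4.426
1.43^-0.25 = 0.9145
Denominator = 1.49 × 4.426 × 0.9145 = 6.031
D / 6.031 = 458 / 6.031 = 75.94
v = 75.94^(1/0.45) = 75.94^2.2222 = 15093 m/s

v ≈ 15.1 km/s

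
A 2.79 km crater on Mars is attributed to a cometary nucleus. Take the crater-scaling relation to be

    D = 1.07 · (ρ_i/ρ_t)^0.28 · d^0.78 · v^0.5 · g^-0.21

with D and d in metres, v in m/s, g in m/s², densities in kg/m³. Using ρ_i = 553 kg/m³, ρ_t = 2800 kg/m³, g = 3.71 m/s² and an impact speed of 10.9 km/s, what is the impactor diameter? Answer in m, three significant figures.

d ≈ 158 m

Rearranging for d: d = [D / (1.07 · (553/2800)^0.28 · 10900^0.5 · 3.71^-0.21)]^(1/0.78).
D = 2790 m.
(553/2800)^0.28 = 0.6350
10900^0.5 = 104.4
3.71^-0.21 = 0.7593
Denominator = 1.07 × 0.6350 × 104.4 × 0.7593 = 53.86
D / 53.86 = 2790 / 53.86 = 51.80
d = 51.80^(1/0.78) = 51.80^1.2821 = 157.7 m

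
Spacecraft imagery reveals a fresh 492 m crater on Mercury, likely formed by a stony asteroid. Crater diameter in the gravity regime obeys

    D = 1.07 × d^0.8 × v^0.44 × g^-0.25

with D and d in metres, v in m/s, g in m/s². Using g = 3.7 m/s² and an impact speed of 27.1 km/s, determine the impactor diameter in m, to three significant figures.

Rearranging for d: d = [D / (1.07 · 27100^0.44 · 3.7^-0.25)]^(1/0.8).
27100^0.44 = 89.23
3.7^-0.25 = 0.7210
Denominator = 1.07 × 89.23 × 0.7210 = 68.84
D / 68.84 = 492 / 68.84 = 7.147
d = 7.147^(1/0.8) = 7.147^1.25 = 11.69 m

d ≈ 11.7 m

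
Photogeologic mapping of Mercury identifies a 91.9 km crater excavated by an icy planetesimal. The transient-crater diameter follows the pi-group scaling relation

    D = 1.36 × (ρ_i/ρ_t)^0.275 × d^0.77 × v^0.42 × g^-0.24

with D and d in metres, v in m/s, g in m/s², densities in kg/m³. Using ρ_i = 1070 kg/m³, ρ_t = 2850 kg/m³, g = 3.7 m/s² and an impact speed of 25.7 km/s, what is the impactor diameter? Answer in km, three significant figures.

Rearranging for d: d = [D / (1.36 · (1070/2850)^0.275 · 25700^0.42 · 3.7^-0.24)]^(1/0.77).
D = 91900 m.
(1070/2850)^0.275 = 0.7638
25700^0.42 = 71.15
3.7^-0.24 = 0.7305
Denominator = 1.36 × 0.7638 × 71.15 × 0.7305 = 53.99
D / 53.99 = 91900 / 53.99 = 1702
d = 1702^(1/0.77) = 1702^1.2987 = 15705 m

d ≈ 15.7 km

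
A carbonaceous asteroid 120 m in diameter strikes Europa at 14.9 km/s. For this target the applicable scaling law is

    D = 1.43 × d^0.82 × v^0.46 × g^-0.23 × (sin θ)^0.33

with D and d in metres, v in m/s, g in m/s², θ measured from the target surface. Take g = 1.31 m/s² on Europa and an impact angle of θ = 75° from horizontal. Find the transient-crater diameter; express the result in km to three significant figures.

D ≈ 5.60 km

In SI units: v = 14900 m/s.
d^0.82 = 120^0.82 = 50.69
v^0.46 = 14900^0.46 = 83.11
g^-0.23 = 1.31^-0.23 = 0.9398
(sin 75°)^0.33 = 0.9659^0.33 = 0.9886
D = 1.43 × 50.69 × 83.11 × 0.9398 × 0.9886 = 5597 m
   = 5.597 km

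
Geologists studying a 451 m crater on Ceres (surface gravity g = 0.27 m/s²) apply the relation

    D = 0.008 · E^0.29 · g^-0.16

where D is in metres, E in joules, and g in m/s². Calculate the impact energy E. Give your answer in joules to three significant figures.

E ≈ 1.17 × 10^16 J

Rearranging: E = [D / (0.008 · g^-0.16)]^(1/0.29).
g^-0.16 = 0.27^-0.16 = 1.233
D / (0.008 × 1.233) = 451 / (9.864 × 10^-3) = 4.572 × 10^4
E = (4.572 × 10^4)^3.4483 = 1.173 × 10^16 J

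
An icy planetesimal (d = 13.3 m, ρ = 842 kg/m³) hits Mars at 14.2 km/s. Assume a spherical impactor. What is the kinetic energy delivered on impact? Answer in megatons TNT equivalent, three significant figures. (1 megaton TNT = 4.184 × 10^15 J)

E ≈ 0.0250 Mt TNT

v = 14200 m/s.
Mass m = (π/6) ρ d³ = (π/6) × 842 × (13.3)³ = 1.037 × 10^6 kg
E = ½ m v² = 0.5 × 1.037 × 10^6 × (14200)² = 1.046 × 10^14 J
   = 1.046 × 10^14 / 4.184×10^15 = 0.02500 Mt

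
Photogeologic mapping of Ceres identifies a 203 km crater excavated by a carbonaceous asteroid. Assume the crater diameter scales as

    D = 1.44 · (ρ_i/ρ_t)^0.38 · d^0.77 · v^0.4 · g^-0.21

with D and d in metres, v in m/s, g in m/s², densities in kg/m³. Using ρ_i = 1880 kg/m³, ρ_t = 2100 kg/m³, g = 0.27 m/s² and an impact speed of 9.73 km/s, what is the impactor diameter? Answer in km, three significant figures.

Rearranging for d: d = [D / (1.44 · (1880/2100)^0.38 · 9730^0.4 · 0.27^-0.21)]^(1/0.77).
D = 203000 m.
(1880/2100)^0.38 = 0.9588
9730^0.4 = 39.38
0.27^-0.21 = 1.316
Denominator = 1.44 × 0.9588 × 39.38 × 1.316 = 71.55
D / 71.55 = 203000 / 71.55 = 2837
d = 2837^(1/0.77) = 2837^1.2987 = 30495 m

d ≈ 30.5 km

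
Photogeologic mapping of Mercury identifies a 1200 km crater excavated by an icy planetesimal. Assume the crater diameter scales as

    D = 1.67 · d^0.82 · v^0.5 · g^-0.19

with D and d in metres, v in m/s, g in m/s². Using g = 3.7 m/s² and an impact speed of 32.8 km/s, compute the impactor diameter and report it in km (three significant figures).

d ≈ 33.1 km

Rearranging for d: d = [D / (1.67 · 32800^0.5 · 3.7^-0.19)]^(1/0.82).
D = 1.2e+06 m.
32800^0.5 = 181.1
3.7^-0.19 = 0.7799
Denominator = 1.67 × 181.1 × 0.7799 = 235.9
D / 235.9 = 1.2e+06 / 235.9 = 5087
d = 5087^(1/0.82) = 5087^1.2195 = 33115 m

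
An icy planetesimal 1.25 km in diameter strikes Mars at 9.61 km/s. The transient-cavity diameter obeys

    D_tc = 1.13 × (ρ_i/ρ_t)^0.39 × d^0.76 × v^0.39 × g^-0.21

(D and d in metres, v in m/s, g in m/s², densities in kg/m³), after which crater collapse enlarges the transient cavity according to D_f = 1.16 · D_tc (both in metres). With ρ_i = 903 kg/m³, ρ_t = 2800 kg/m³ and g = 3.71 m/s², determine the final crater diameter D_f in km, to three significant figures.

In SI: d = 1250 m, v = 9610 m/s.
(ρ_i/ρ_t)^0.39 = (903/2800)^0.39 = 0.6432
d^0.76 = 1250^0.76 = 225.8
v^0.39 = 9610^0.39 = 35.75
g^-0.21 = 3.71^-0.21 = 0.7593
D_tc = 1.13 × 0.6432 × 225.8 × 35.75 × 0.7593 = 4455 m
D_f = 1.16 × 4455 = 5168 m
     = 5.168 km

D_f ≈ 5.17 km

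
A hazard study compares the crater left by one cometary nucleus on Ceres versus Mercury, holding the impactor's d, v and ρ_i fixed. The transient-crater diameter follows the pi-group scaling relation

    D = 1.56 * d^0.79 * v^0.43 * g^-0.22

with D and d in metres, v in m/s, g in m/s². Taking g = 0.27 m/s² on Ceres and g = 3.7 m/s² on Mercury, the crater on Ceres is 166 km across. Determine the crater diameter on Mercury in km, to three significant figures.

All impactor-dependent factors cancel in the ratio, leaving D_Mercury/D_Ceres = (g_Mercury/g_Ceres)^-0.22.
(3.7/0.27)^-0.22 = 13.70^-0.22 = 0.5622
D_Mercury = 0.5622 × 166 km = 93.3 km

D ≈ 93.3 km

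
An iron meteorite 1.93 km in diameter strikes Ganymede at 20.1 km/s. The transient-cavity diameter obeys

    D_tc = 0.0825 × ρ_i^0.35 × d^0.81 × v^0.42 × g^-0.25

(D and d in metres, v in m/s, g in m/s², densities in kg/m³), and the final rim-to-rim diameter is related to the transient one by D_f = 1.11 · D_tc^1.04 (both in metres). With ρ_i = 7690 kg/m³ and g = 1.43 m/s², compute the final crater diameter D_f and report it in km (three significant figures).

In SI: d = 1930 m, v = 20100 m/s.
ρ_i^0.35 = 7690^0.35 = 22.91
d^0.81 = 1930^0.81 = 458.5
v^0.42 = 20100^0.42 = 64.17
g^-0.25 = 1.43^-0.25 = 0.9145
D_tc = 0.0825 × 22.91 × 458.5 × 64.17 × 0.9145 = 50860 m
D_f = 1.11 × (50860)^1.04 = 87087 m
     = 87.09 km

D_f ≈ 87.1 km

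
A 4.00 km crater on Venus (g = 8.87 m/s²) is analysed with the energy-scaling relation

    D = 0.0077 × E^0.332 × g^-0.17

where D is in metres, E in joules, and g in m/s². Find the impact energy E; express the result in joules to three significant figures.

E ≈ 5.02 × 10^17 J

Rearranging: E = [D / (0.0077 · g^-0.17)]^(1/0.332).
D = 4000 m.
g^-0.17 = 8.87^-0.17 = 0.6900
D / (0.0077 × 0.6900) = 4000 / (5.313 × 10^-3) = 7.529 × 10^5
E = (7.529 × 10^5)^3.012 = 5.020 × 10^17 J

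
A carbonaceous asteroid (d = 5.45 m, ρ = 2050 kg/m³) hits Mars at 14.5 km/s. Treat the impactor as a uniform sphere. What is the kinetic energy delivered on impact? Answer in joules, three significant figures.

E ≈ 1.83 × 10^13 J

v = 14500 m/s.
Mass m = (π/6) ρ d³ = (π/6) × 2050 × (5.45)³ = 1.738 × 10^5 kg
E = ½ m v² = 0.5 × 1.738 × 10^5 × (14500)² = 1.827 × 10^13 J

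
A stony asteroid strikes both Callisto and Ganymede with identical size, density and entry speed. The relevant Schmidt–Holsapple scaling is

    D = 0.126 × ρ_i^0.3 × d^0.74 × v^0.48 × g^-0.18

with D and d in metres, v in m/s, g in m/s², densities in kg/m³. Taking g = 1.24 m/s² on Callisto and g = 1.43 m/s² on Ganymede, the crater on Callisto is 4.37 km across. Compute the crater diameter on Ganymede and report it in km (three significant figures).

D ≈ 4.26 km

All impactor-dependent factors cancel in the ratio, leaving D_Ganymede/D_Callisto = (g_Ganymede/g_Callisto)^-0.18.
(1.43/1.24)^-0.18 = 1.153^-0.18 = 0.9747
D_Ganymede = 0.9747 × 4.37 km = 4.26 km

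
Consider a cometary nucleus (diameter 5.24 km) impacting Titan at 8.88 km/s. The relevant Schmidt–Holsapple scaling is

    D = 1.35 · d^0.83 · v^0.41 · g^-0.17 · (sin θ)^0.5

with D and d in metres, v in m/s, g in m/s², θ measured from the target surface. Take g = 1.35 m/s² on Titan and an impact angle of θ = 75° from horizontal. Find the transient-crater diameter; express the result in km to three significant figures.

In SI units: d = 5240 m, v = 8880 m/s.
d^0.83 = 5240^0.83 = 1222
v^0.41 = 8880^0.41 = 41.58
g^-0.17 = 1.35^-0.17 = 0.9503
(sin 75°)^0.5 = 0.9659^0.5 = 0.9828
D = 1.35 × 1222 × 41.58 × 0.9503 × 0.9828 = 64064 m
   = 64.06 km

D ≈ 64.1 km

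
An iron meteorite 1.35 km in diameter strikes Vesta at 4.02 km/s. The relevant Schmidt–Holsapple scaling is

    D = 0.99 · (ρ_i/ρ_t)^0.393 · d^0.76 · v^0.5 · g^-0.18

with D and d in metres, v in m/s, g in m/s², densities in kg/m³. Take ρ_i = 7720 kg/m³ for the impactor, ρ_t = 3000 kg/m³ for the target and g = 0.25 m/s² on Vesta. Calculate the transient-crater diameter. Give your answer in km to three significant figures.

D ≈ 28.0 km

In SI units: d = 1350 m, v = 4020 m/s.
(ρ_i/ρ_t)^0.393 = (7720/3000)^0.393 = 1.450
d^0.76 = 1350^0.76 = 239.4
v^0.5 = 4020^0.5 = 63.40
g^-0.18 = 0.25^-0.18 = 1.283
D = 0.99 × 1.450 × 239.4 × 63.40 × 1.283 = 27954 m
   = 27.95 km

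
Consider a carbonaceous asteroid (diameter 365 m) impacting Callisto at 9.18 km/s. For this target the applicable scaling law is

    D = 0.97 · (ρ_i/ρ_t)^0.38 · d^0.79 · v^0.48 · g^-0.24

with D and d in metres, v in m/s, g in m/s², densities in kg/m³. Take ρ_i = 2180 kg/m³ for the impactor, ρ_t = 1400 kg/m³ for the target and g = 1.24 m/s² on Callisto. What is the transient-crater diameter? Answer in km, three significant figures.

D ≈ 9.20 km

In SI units: v = 9180 m/s.
(ρ_i/ρ_t)^0.38 = (2180/1400)^0.38 = 1.183
d^0.79 = 365^0.79 = 105.7
v^0.48 = 9180^0.48 = 79.83
g^-0.24 = 1.24^-0.24 = 0.9497
D = 0.97 × 1.183 × 105.7 × 79.83 × 0.9497 = 9196 m
   = 9.196 km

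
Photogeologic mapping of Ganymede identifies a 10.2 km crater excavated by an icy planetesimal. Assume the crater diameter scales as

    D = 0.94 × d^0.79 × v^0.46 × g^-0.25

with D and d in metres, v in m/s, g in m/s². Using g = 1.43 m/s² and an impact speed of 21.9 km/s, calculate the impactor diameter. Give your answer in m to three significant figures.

Rearranging for d: d = [D / (0.94 · 21900^0.46 · 1.43^-0.25)]^(1/0.79).
D = 10200 m.
21900^0.46 = 99.22
1.43^-0.25 = 0.9145
Denominator = 0.94 × 99.22 × 0.9145 = 85.29
D / 85.29 = 10200 / 85.29 = 119.6
d = 119.6^(1/0.79) = 119.6^1.2658 = 426.6 m

d ≈ 427 m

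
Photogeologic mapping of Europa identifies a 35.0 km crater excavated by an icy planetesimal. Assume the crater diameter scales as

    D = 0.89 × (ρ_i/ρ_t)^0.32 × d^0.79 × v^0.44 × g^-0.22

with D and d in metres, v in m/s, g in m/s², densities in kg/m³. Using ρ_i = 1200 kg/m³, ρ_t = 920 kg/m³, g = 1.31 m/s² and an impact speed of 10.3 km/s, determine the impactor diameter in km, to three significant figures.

Rearranging for d: d = [D / (0.89 · (1200/920)^0.32 · 10300^0.44 · 1.31^-0.22)]^(1/0.79).
D = 35000 m.
(1200/920)^0.32 = 1.089
10300^0.44 = 58.30
1.31^-0.22 = 0.9423
Denominator = 0.89 × 1.089 × 58.30 × 0.9423 = 53.24
D / 53.24 = 35000 / 53.24 = 657.4
d = 657.4^(1/0.79) = 657.4^1.2658 = 3688 m

d ≈ 3.69 km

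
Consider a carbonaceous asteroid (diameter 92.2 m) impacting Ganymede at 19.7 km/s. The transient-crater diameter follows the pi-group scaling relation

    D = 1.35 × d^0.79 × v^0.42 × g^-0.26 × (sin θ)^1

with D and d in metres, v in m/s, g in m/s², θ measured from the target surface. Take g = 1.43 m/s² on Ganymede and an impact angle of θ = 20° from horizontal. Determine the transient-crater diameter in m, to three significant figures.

D ≈ 955 m

In SI units: v = 19700 m/s.
d^0.79 = 92.2^0.79 = 35.66
v^0.42 = 19700^0.42 = 63.63
g^-0.26 = 1.43^-0.26 = 0.9112
(sin 20°)^1 = 0.3420^1 = 0.3420
D = 1.35 × 35.66 × 63.63 × 0.9112 × 0.3420 = 954.6 m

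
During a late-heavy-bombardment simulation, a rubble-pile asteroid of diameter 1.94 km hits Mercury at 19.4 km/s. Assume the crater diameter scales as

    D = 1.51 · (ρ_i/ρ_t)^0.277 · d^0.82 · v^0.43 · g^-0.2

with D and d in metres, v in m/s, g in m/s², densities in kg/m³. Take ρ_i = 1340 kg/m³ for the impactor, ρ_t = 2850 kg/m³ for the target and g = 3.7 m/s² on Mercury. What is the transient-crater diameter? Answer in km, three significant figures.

D ≈ 32.7 km

In SI units: d = 1940 m, v = 19400 m/s.
(ρ_i/ρ_t)^0.277 = (1340/2850)^0.277 = 0.8114
d^0.82 = 1940^0.82 = 496.6
v^0.43 = 19400^0.43 = 69.78
g^-0.2 = 3.7^-0.2 = 0.7698
D = 1.51 × 0.8114 × 496.6 × 69.78 × 0.7698 = 32683 m
   = 32.68 km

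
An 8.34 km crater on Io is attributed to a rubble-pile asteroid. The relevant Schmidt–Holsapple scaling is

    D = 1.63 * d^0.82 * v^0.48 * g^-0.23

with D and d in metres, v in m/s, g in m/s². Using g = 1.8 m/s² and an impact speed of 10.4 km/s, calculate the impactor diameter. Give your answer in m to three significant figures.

d ≈ 175 m

Rearranging for d: d = [D / (1.63 · 10400^0.48 · 1.8^-0.23)]^(1/0.82).
D = 8340 m.
10400^0.48 = 84.76
1.8^-0.23 = 0.8735
Denominator = 1.63 × 84.76 × 0.8735 = 120.7
D / 120.7 = 8340 / 120.7 = 69.10
d = 69.10^(1/0.82) = 69.10^1.2195 = 175.1 m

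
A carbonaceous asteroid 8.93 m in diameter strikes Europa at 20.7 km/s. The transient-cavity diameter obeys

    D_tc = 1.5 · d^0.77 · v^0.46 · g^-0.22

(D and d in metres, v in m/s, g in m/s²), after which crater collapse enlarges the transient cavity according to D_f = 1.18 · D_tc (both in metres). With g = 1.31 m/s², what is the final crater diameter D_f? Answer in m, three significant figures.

v = 20700 m/s.
d^0.77 = 8.93^0.77 = 5.397
v^0.46 = 20700^0.46 = 96.68
g^-0.22 = 1.31^-0.22 = 0.9423
D_tc = 1.5 × 5.397 × 96.68 × 0.9423 = 737.5 m
D_f = 1.18 × 737.5 = 870.2 m

D_f ≈ 870 m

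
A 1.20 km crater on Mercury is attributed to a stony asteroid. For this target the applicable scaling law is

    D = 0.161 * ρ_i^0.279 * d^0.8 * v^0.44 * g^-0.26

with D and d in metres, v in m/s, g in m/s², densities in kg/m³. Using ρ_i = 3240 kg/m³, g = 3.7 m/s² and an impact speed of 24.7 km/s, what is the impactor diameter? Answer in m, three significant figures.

d ≈ 24.3 m

Rearranging for d: d = [D / (0.161 · 3240^0.279 · 24700^0.44 · 3.7^-0.26)]^(1/0.8).
D = 1200 m.
3240^0.279 = 9.538
24700^0.44 = 85.66
3.7^-0.26 = 0.7117
Denominator = 0.161 × 9.538 × 85.66 × 0.7117 = 93.62
D / 93.62 = 1200 / 93.62 = 12.82
d = 12.82^(1/0.8) = 12.82^1.25 = 24.26 m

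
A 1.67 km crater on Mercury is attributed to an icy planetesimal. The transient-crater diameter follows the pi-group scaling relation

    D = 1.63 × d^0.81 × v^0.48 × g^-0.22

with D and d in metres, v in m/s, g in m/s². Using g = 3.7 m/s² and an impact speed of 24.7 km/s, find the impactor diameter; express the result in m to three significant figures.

Rearranging for d: d = [D / (1.63 · 24700^0.48 · 3.7^-0.22)]^(1/0.81).
D = 1670 m.
24700^0.48 = 128.4
3.7^-0.22 = 0.7499
Denominator = 1.63 × 128.4 × 0.7499 = 156.9
D / 156.9 = 1670 / 156.9 = 10.64
d = 10.64^(1/0.81) = 10.64^1.2346 = 18.53 m

d ≈ 18.5 m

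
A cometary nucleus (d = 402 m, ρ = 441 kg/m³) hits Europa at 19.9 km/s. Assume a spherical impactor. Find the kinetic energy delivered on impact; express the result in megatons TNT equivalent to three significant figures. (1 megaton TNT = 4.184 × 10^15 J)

v = 19900 m/s.
Mass m = (π/6) ρ d³ = (π/6) × 441 × (402)³ = 1.500 × 10^10 kg
E = ½ m v² = 0.5 × 1.500 × 10^10 × (19900)² = 2.970 × 10^18 J
   = 2.970 × 10^18 / 4.184×10^15 = 709.8 Mt

E ≈ 710 Mt TNT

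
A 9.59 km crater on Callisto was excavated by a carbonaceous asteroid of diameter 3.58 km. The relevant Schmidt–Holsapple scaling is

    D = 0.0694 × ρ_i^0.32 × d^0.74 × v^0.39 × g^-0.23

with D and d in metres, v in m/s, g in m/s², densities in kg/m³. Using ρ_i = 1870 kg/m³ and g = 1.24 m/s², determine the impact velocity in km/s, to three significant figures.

v ≈ 6.43 km/s

Rearranging for v: v = [D / (0.0694 · 1870^0.32 · 3580^0.74 · 1.24^-0.23)]^(1/0.39).
D = 9590 m.
1870^0.32 = 11.14
3580^0.74 = 426.5
1.24^-0.23 = 0.9517
Denominator = 0.0694 × 11.14 × 426.5 × 0.9517 = 313.8
D / 313.8 = 9590 / 313.8 = 30.56
v = 30.56^(1/0.39) = 30.56^2.5641 = 6428 m/s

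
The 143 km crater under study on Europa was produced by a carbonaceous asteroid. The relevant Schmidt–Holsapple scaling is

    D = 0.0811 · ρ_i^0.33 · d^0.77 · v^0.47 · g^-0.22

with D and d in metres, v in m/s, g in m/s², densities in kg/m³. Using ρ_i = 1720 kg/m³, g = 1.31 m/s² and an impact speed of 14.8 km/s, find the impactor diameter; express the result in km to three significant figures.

d ≈ 16.3 km

Rearranging for d: d = [D / (0.0811 · 1720^0.33 · 14800^0.47 · 1.31^-0.22)]^(1/0.77).
D = 143000 m.
1720^0.33 = 11.69
14800^0.47 = 91.21
1.31^-0.22 = 0.9423
Denominator = 0.0811 × 11.69 × 91.21 × 0.9423 = 81.48
D / 81.48 = 143000 / 81.48 = 1755
d = 1755^(1/0.77) = 1755^1.2987 = 16343 m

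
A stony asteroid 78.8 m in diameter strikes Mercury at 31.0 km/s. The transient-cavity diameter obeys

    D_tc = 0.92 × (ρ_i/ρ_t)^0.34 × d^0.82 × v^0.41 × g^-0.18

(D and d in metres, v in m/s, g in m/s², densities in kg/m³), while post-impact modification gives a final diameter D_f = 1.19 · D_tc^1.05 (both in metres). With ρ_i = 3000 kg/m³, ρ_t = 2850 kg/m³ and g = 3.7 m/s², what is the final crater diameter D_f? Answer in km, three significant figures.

D_f ≈ 3.20 km

v = 31000 m/s.
(ρ_i/ρ_t)^0.34 = (3000/2850)^0.34 = 1.018
d^0.82 = 78.8^0.82 = 35.90
v^0.41 = 31000^0.41 = 69.42
g^-0.18 = 3.7^-0.18 = 0.7902
D_tc = 0.92 × 1.018 × 35.90 × 69.42 × 0.7902 = 1844 m
D_f = 1.19 × (1844)^1.05 = 3196 m
     = 3.196 km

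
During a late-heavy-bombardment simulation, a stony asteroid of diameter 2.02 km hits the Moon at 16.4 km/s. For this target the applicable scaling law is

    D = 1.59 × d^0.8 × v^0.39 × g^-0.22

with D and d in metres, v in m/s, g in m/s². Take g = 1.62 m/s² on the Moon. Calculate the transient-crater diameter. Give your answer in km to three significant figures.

In SI units: d = 2020 m, v = 16400 m/s.
d^0.8 = 2020^0.8 = 440.8
v^0.39 = 16400^0.39 = 44.03
g^-0.22 = 1.62^-0.22 = 0.8993
D = 1.59 × 440.8 × 44.03 × 0.8993 = 27752 m
   = 27.75 km

D ≈ 27.8 km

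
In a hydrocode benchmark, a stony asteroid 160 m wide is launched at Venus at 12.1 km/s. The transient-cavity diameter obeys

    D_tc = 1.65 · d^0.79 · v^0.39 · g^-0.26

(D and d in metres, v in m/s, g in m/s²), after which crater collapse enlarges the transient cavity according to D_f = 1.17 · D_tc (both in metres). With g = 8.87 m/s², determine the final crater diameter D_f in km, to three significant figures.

v = 12100 m/s.
d^0.79 = 160^0.79 = 55.11
v^0.39 = 12100^0.39 = 39.11
g^-0.26 = 8.87^-0.26 = 0.5669
D_tc = 1.65 × 55.11 × 39.11 × 0.5669 = 2016 m
D_f = 1.17 × 2016 = 2359 m
     = 2.359 km

D_f ≈ 2.36 km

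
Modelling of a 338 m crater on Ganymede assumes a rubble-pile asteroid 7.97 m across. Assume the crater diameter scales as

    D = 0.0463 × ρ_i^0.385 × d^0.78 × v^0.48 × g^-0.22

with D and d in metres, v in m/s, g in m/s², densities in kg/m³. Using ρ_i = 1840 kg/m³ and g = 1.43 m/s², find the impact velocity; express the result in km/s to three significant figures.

v ≈ 10.9 km/s

Rearranging for v: v = [D / (0.0463 · 1840^0.385 · 7.97^0.78 · 1.43^-0.22)]^(1/0.48).
1840^0.385 = 18.07
7.97^0.78 = 5.048
1.43^-0.22 = 0.9243
Denominator = 0.0463 × 18.07 × 5.048 × 0.9243 = 3.904
D / 3.904 = 338 / 3.904 = 86.58
v = 86.58^(1/0.48) = 86.58^2.0833 = 10870 m/s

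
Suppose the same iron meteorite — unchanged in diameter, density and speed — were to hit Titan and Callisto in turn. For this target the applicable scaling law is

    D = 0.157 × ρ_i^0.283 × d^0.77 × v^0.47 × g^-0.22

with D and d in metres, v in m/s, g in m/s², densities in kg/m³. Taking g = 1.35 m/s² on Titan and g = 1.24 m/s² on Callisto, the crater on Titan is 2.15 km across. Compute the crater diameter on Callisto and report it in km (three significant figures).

D ≈ 2.19 km

All impactor-dependent factors cancel in the ratio, leaving D_Callisto/D_Titan = (g_Callisto/g_Titan)^-0.22.
(1.24/1.35)^-0.22 = 0.9185^-0.22 = 1.019
D_Callisto = 1.019 × 2.15 km = 2.19 km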